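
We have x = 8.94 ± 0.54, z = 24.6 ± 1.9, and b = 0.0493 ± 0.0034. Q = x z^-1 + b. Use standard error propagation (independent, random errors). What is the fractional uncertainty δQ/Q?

Let p = x·z^-1 = 0.363. δp/p = √((1·δx/x)² + (-1·δz/z)²) = √(0.00365 + 0.00597) = 0.0981, so δp = 0.0356.
Q = p + b: δQ = √(δp² + δb²) = √(0.00127 + 1.16e-05) = 0.0358
Q = 0.413, so δQ/Q = 0.0358/0.413 = 0.0867.

0.0867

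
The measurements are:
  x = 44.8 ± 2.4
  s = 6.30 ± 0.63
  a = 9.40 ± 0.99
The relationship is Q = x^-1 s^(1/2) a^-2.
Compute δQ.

0.000141

Since Q is a product/quotient, work with relative uncertainties:
  (-1·δx/x)² = (-1×0.0536)² = 0.00287;  (½·δs/s)² = (0.5×0.100)² = 0.00250;  (-2·δa/a)² = (-2×0.105)² = 0.0444
δQ/Q = √(0.0497) = 0.223
Q = 0.000634, so δQ = 0.223 × 0.000634 = 0.000141.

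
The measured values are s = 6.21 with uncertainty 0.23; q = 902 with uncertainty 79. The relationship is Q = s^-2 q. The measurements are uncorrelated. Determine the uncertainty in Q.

Q is a product of powers, so relative uncertainties combine in quadrature:
  (-2·δs/s)² = (-2×0.0370)² = 0.00549;  (1·δq/q)² = (1×0.0876)² = 0.00767
δQ/Q = √(0.0132) = 0.115
Q = 23.4, so δQ = 0.115 × 23.4 = 2.68.

2.68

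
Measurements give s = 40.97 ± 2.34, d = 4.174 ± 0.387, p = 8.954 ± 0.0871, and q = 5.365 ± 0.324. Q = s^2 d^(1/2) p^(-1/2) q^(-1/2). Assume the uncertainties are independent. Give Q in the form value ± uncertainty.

Products/powers → add relative errors in quadrature, weighted by exponent:
  (2·δs/s)² = (2×0.0571)² = 0.0130;  (½·δd/d)² = (0.5×0.0927)² = 0.00215;  (−½·δp/p)² = (-0.5×0.00973)² = 2.37e-05;  (−½·δq/q)² = (-0.5×0.0604)² = 0.000912
δQ/Q = √(0.0161) = 0.127
Q = 494.8, so δQ = 0.127 × 494.8 = 62.8.

494.8 ± 62.8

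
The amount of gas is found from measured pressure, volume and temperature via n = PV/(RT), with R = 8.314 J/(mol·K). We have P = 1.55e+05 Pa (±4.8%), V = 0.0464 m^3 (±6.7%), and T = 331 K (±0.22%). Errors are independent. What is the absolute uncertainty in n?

0.215 mol

Relative error in a monomial: (δn/n)² = Σ (nᵢ · δxᵢ/xᵢ)².
  (1·δP/P)² = (1×0.0480)² = 0.00230;  (1·δV/V)² = (1×0.0670)² = 0.00449;  (-1·δT/T)² = (-1×0.00220)² = 4.84e-06
δn/n = √(0.00680) = 0.0824
n = 2.61 mol, so δn = 0.0824 × 2.61 = 0.215 mol.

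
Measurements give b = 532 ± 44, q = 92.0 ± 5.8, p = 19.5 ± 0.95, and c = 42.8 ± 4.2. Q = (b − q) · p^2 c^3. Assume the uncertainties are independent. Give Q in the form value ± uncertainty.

(1.31 ± 0.428) × 10^10

Let u = b − q = 440. δu = √(δb² + δq²) = √(1940 + 33.6) = 44.4, so δu/u = 0.101.
Q is then a monomial in u, p, c:
δQ/Q = √((δu/u)² + (2·δp/p)² + (3·δc/c)²) = √(0.0102 + 0.00949 + 0.0867) = 0.326
Q = 1.31e+10, so δQ = 0.326 × 1.31e+10 = 4.28e+09.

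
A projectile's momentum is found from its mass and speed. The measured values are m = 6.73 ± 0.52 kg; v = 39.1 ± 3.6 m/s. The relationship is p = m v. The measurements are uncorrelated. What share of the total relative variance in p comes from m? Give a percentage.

41.3%

(δp/p)² = (1·δm/m)² + (1·δv/v)²
  m term: (1×0.0773)² = 0.00597
  v term: (1×0.0921)² = 0.00848
Total = 0.0144. Share from m = 0.00597/0.0144 = 0.413.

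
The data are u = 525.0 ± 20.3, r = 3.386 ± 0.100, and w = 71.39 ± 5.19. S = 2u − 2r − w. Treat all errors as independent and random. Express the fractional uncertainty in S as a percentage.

4.21%

For a sum/difference, combine absolute errors in quadrature:
  (2·δu)² = 1650;  (2·δr)² = 0.0400;  (δw)² = 26.9
δS = √(1680) = 40.9
S = 971.8, so δS/S = 40.9/971.8 = 0.0421.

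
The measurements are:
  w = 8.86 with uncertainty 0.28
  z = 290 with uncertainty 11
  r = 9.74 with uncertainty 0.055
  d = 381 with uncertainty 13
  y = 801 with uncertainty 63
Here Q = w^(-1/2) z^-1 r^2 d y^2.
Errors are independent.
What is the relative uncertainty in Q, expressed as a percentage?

16.7%

Each factor contributes (exponent × relative error)² to (δQ/Q)²:
  (−½·δw/w)² = (-0.5×0.0316)² = 0.000250;  (-1·δz/z)² = (-1×0.0379)² = 0.00144;  (2·δr/r)² = (2×0.00565)² = 0.000128;  (1·δd/d)² = (1×0.0341)² = 0.00116;  (2·δy/y)² = (2×0.0787)² = 0.0247
δQ/Q = √(0.0277) = 0.167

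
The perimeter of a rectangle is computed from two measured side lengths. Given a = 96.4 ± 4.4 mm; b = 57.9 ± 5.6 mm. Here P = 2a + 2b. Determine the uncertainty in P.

14.2 mm

Absolute uncertainties add in quadrature for a linear combination:
  (2·δa)² = 77.4;  (2·δb)² = 125
δP = √(203) = 14.2 mm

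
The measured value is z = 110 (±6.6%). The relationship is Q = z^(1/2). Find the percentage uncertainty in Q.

For a monomial Q ∝ z^(1/2), fractional errors add in quadrature:
  (½·δz/z)² = (0.5×0.0660)² = 0.00109
δQ/Q = √(0.00109) = 0.0330

3.30%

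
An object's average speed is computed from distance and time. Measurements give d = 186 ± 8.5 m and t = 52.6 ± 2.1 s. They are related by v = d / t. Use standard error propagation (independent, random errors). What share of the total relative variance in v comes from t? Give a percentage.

(δv/v)² = (1·δd/d)² + (-1·δt/t)²
  d term: (1×0.0457)² = 0.00209
  t term: (-1×0.0399)² = 0.00159
Total = 0.00368. Share from t = 0.00159/0.00368 = 0.433.

43.3%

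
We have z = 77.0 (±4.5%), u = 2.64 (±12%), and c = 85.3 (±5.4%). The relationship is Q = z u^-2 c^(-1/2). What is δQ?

Relative error in a monomial: (δQ/Q)² = Σ (nᵢ · δxᵢ/xᵢ)².
  (1·δz/z)² = (1×0.0450)² = 0.00202;  (-2·δu/u)² = (-2×0.120)² = 0.0576;  (−½·δc/c)² = (-0.5×0.0540)² = 0.000729
δQ/Q = √(0.0604) = 0.246
Q = 1.20, so δQ = 0.246 × 1.20 = 0.294.

0.294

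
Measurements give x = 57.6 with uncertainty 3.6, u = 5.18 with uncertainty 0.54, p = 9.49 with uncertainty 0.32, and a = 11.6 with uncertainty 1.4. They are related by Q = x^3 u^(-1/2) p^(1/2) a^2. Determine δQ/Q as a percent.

31.1%

Products/powers → add relative errors in quadrature, weighted by exponent:
  (3·δx/x)² = (3×0.0625)² = 0.0352;  (−½·δu/u)² = (-0.5×0.104)² = 0.00272;  (½·δp/p)² = (0.5×0.0337)² = 0.000284;  (2·δa/a)² = (2×0.121)² = 0.0583
δQ/Q = √(0.0964) = 0.311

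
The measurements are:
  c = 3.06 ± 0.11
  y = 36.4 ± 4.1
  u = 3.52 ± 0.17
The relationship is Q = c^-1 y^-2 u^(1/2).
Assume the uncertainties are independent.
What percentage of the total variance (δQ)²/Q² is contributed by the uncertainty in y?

(δQ/Q)² = (-1·δc/c)² + (-2·δy/y)² + (½·δu/u)²
  c term: (-1×0.0359)² = 0.00129
  y term: (-2×0.113)² = 0.0507
  u term: (0.5×0.0483)² = 0.000583
Total = 0.0526. Share from y = 0.0507/0.0526 = 0.964.

96.4%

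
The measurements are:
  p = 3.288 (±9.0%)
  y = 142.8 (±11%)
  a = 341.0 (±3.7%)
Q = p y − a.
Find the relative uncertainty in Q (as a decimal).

0.528

Let w = p·y = 469.5. δw/w = √((1·δp/p)² + (1·δy/y)²) = √(0.00810 + 0.0121) = 0.142, so δw = 66.7.
Q = w − a: δQ = √(δw² + δa²) = √(4450 + 159) = 67.9
Q = 128.5, so δQ/Q = 67.9/128.5 = 0.528.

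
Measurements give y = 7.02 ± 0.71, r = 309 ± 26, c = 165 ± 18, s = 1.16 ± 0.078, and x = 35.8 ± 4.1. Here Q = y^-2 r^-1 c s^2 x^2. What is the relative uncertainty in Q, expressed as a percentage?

Products/powers → add relative errors in quadrature, weighted by exponent:
  (-2·δy/y)² = (-2×0.101)² = 0.0409;  (-1·δr/r)² = (-1×0.0841)² = 0.00708;  (1·δc/c)² = (1×0.109)² = 0.0119;  (2·δs/s)² = (2×0.0672)² = 0.0181;  (2·δx/x)² = (2×0.115)² = 0.0525
δQ/Q = √(0.130) = 0.361

36.1%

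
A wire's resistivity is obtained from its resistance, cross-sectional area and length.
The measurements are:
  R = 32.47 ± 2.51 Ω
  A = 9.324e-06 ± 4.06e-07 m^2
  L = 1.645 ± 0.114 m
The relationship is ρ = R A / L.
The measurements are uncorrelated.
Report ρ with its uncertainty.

Each factor contributes (exponent × relative error)² to (δρ/ρ)²:
  (1·δR/R)² = (1×0.0773)² = 0.00598;  (1·δA/A)² = (1×0.0435)² = 0.00190;  (-1·δL/L)² = (-1×0.0693)² = 0.00480
δρ/ρ = √(0.0127) = 0.113
ρ = 0.0001840 Ω·m, so δρ = 0.113 × 0.0001840 = 2.07e-05 Ω·m.

(1.840 ± 0.207) × 10^-4 Ω·m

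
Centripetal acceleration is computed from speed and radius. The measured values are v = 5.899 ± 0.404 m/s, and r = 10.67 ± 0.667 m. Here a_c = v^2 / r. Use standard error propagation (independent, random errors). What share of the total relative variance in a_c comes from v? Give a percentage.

82.8%

(δa_c/a_c)² = (2·δv/v)² + (-1·δr/r)²
  v term: (2×0.0685)² = 0.0188
  r term: (-1×0.0625)² = 0.00391
Total = 0.0227. Share from v = 0.0188/0.0227 = 0.828.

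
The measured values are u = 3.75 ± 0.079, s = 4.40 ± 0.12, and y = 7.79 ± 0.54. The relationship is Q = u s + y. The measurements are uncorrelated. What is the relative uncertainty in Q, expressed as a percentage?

Let p = u·s = 16.5. δp/p = √((1·δu/u)² + (1·δs/s)²) = √(0.000444 + 0.000744) = 0.0345, so δp = 0.569.
Q = p + y: δQ = √(δp² + δy²) = √(0.323 + 0.292) = 0.784
Q = 24.3, so δQ/Q = 0.784/24.3 = 0.0323.

3.23%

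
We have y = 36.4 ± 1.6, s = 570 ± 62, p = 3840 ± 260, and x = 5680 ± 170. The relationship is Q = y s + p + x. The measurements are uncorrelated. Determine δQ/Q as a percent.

Let w = y·s = 20700. δw/w = √((1·δy/y)² + (1·δs/s)²) = √(0.00193 + 0.0118) = 0.117, so δw = 2430.
Q = w + p + x: δQ = √(δw² + δp² + δx²) = √(5.92e+06 + 67600 + 28900) = 2450
Q = 30300, so δQ/Q = 2450/30300 = 0.0811.

8.11%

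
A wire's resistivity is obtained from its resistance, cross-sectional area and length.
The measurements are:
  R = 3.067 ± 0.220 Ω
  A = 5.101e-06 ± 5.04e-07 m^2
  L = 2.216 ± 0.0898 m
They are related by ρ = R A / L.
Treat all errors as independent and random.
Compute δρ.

Each factor contributes (exponent × relative error)² to (δρ/ρ)²:
  (1·δR/R)² = (1×0.0717)² = 0.00515;  (1·δA/A)² = (1×0.0988)² = 0.00976;  (-1·δL/L)² = (-1×0.0405)² = 0.00164
δρ/ρ = √(0.0165) = 0.129
ρ = 7.06e-06 Ω·m, so δρ = 0.129 × 7.06e-06 = 9.08e-07 Ω·m.

9.08e-07 Ω·m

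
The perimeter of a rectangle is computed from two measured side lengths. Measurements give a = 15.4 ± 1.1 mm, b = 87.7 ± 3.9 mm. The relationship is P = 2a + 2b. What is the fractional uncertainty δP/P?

Absolute uncertainties add in quadrature for a linear combination:
  (2·δa)² = 4.84;  (2·δb)² = 60.8
δP = √(65.7) = 8.10 mm
P = 206 mm, so δP/P = 8.10/206 = 0.0393.

0.0393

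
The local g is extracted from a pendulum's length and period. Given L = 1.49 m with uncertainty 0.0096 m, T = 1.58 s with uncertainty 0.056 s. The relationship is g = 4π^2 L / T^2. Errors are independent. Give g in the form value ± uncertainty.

23.6 ± 1.68 m/s^2

Relative error in a monomial: (δg/g)² = Σ (nᵢ · δxᵢ/xᵢ)².
  (1·δL/L)² = (1×0.00644)² = 4.15e-05;  (-2·δT/T)² = (-2×0.0354)² = 0.00502
δg/g = √(0.00507) = 0.0712
g = 23.6 m/s^2, so δg = 0.0712 × 23.6 = 1.68 m/s^2.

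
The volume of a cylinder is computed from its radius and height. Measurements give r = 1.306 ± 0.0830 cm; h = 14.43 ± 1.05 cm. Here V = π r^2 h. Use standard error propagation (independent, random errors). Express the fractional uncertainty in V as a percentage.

Relative error in a monomial: (δV/V)² = Σ (nᵢ · δxᵢ/xᵢ)².
  (2·δr/r)² = (2×0.0636)² = 0.0162;  (1·δh/h)² = (1×0.0728)² = 0.00529
δV/V = √(0.0215) = 0.146

14.6%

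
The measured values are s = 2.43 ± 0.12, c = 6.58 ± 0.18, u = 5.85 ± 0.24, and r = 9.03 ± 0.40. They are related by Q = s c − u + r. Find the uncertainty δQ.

Let p = s·c = 16.0. δp/p = √((1·δs/s)² + (1·δc/c)²) = √(0.00244 + 0.000748) = 0.0565, so δp = 0.903.
Q = p − u + r: δQ = √(δp² + δu² + δr²) = √(0.815 + 0.0576 + 0.160) = 1.02

1.02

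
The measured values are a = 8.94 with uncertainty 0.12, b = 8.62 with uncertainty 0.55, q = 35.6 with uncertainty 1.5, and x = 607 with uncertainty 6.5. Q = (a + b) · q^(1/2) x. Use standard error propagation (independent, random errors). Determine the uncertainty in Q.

2530

Let u = a + b = 17.6. δu = √(δa² + δb²) = √(0.0144 + 0.303) = 0.563, so δu/u = 0.0321.
Q is then a monomial in u, q, x:
δQ/Q = √((δu/u)² + (½·δq/q)² + (1·δx/x)²) = √(0.00103 + 0.000444 + 0.000115) = 0.0398
Q = 63600, so δQ = 0.0398 × 63600 = 2530.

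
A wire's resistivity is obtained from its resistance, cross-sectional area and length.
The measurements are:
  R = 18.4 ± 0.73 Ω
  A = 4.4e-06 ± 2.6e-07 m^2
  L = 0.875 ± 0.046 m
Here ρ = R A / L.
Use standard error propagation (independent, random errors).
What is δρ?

8.19e-06 Ω·m

Products/powers → add relative errors in quadrature, weighted by exponent:
  (1·δR/R)² = (1×0.0397)² = 0.00157;  (1·δA/A)² = (1×0.0591)² = 0.00349;  (-1·δL/L)² = (-1×0.0526)² = 0.00276
δρ/ρ = √(0.00783) = 0.0885
ρ = 9.25e-05 Ω·m, so δρ = 0.0885 × 9.25e-05 = 8.19e-06 Ω·m.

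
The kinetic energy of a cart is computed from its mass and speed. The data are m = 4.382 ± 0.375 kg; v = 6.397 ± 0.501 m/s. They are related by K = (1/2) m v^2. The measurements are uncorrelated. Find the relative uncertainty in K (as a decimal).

Products/powers → add relative errors in quadrature, weighted by exponent:
  (1·δm/m)² = (1×0.0856)² = 0.00732;  (2·δv/v)² = (2×0.0783)² = 0.0245
δK/K = √(0.0319) = 0.178

0.178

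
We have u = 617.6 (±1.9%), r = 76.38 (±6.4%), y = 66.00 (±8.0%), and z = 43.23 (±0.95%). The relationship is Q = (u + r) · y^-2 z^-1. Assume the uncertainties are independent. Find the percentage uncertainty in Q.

16.1%

Let w = u + r = 694.0. δw = √(δu² + δr²) = √(138 + 23.9) = 12.7, so δw/w = 0.0183.
Q is then a monomial in w, y, z:
δQ/Q = √((δw/w)² + (-2·δy/y)² + (-1·δz/z)²) = √(0.000336 + 0.0256 + 9.02e-05) = 0.161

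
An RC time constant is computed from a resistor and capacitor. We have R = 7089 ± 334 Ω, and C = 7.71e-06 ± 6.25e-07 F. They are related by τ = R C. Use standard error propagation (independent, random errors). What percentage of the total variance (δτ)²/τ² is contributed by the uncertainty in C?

74.7%

(δτ/τ)² = (1·δR/R)² + (1·δC/C)²
  R term: (1×0.0471)² = 0.00222
  C term: (1×0.0811)² = 0.00657
Total = 0.00879. Share from C = 0.00657/0.00879 = 0.747.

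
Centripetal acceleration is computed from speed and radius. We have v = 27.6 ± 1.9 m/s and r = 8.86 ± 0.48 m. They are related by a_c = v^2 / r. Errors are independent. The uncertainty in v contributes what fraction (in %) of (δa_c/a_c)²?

(δa_c/a_c)² = (2·δv/v)² + (-1·δr/r)²
  v term: (2×0.0688)² = 0.0190
  r term: (-1×0.0542)² = 0.00294
Total = 0.0219. Share from v = 0.0190/0.0219 = 0.866.

86.6%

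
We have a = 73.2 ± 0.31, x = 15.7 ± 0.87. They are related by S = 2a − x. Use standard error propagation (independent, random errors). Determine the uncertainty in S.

1.07

Each term contributes (cᵢ δxᵢ)² to (δS)²:
  (2·δa)² = 0.384;  (δx)² = 0.757
δS = √(1.14) = 1.07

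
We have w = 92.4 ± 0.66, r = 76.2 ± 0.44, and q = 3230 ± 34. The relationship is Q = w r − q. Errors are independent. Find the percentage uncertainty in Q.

Let p = w·r = 7040. δp/p = √((1·δw/w)² + (1·δr/r)²) = √(5.1e-05 + 3.33e-05) = 0.00918, so δp = 64.7.
Q = p − q: δQ = √(δp² + δq²) = √(4180 + 1160) = 73.1
Q = 3810, so δQ/Q = 73.1/3810 = 0.0192.

1.92%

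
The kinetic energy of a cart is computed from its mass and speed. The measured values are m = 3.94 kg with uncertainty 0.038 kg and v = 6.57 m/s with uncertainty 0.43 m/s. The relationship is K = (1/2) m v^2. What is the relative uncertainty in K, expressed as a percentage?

13.1%

Relative error in a monomial: (δK/K)² = Σ (nᵢ · δxᵢ/xᵢ)².
  (1·δm/m)² = (1×0.00964)² = 9.3e-05;  (2·δv/v)² = (2×0.0654)² = 0.0171
δK/K = √(0.0172) = 0.131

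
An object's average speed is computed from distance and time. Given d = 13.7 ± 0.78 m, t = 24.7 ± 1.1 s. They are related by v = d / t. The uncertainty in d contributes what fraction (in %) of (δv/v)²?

62.0%

(δv/v)² = (1·δd/d)² + (-1·δt/t)²
  d term: (1×0.0569)² = 0.00324
  t term: (-1×0.0445)² = 0.00198
Total = 0.00522. Share from d = 0.00324/0.00522 = 0.620.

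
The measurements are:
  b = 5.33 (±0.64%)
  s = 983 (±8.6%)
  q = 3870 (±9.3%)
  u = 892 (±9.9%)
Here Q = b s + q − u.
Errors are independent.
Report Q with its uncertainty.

Let p = b·s = 5240. δp/p = √((1·δb/b)² + (1·δs/s)²) = √(4.1e-05 + 0.00740) = 0.0862, so δp = 452.
Q = p + q − u: δQ = √(δp² + δq² + δu²) = √(2.04e+05 + 1.3e+05 + 7800) = 584
Q = 8220.

8220 ± 584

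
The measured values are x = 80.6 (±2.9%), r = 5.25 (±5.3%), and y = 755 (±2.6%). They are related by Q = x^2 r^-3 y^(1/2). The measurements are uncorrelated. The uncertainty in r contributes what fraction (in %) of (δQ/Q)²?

(δQ/Q)² = (2·δx/x)² + (-3·δr/r)² + (½·δy/y)²
  x term: (2×0.0290)² = 0.00336
  r term: (-3×0.0530)² = 0.0253
  y term: (0.5×0.0260)² = 0.000169
Total = 0.0288. Share from r = 0.0253/0.0288 = 0.877.

87.7%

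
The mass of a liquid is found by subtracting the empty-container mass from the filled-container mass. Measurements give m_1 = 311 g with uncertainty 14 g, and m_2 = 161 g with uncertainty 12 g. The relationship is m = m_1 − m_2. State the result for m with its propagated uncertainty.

Each term contributes (cᵢ δxᵢ)² to (δm)²:
  (δm_1)² = 196;  (δm_2)² = 144
δm = √(340) = 18.4 g
m = 150 g.

150 ± 18.4 g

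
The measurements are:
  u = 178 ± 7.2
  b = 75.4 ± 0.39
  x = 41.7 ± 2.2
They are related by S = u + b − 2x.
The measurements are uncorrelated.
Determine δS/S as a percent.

Sums and differences: (δS)² = Σ (cᵢ δxᵢ)².
  (δu)² = 51.8;  (δb)² = 0.152;  (2·δx)² = 19.4
δS = √(71.4) = 8.45
S = 170, so δS/S = 8.45/170 = 0.0497.

4.97%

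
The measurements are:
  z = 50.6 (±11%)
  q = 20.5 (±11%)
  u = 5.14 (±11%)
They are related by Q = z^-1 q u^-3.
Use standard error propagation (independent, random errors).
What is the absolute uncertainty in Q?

0.00109

Each factor contributes (exponent × relative error)² to (δQ/Q)²:
  (-1·δz/z)² = (-1×0.110)² = 0.0121;  (1·δq/q)² = (1×0.110)² = 0.0121;  (-3·δu/u)² = (-3×0.110)² = 0.109
δQ/Q = √(0.133) = 0.365
Q = 0.00298, so δQ = 0.365 × 0.00298 = 0.00109.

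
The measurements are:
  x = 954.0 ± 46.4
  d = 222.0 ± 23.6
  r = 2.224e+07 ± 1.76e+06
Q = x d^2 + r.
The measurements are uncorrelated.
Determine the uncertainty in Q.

1.04e+07

Let p = x·d^2 = 4.702e+07. δp/p = √((1·δx/x)² + (2·δd/d)²) = √(0.00237 + 0.0452) = 0.218, so δp = 1.03e+07.
Q = p + r: δQ = √(δp² + δr²) = √(1.05e+14 + 3.1e+12) = 1.04e+07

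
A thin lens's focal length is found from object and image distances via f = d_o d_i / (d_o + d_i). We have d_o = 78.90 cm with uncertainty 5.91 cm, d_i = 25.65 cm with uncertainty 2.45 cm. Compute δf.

∂f/∂d_o = (d_i/(d_o+d_i))² = 0.0602;  ∂f/∂d_i = (d_o/(d_o+d_i))² = 0.570
δf = √((∂f/∂d_o · δd_o)² + (∂f/∂d_i · δd_i)²) = √(0.127 + 1.95) = 1.44 cm

1.44 cm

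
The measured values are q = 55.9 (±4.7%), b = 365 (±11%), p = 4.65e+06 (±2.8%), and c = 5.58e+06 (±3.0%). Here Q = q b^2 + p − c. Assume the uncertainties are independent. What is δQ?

Let w = q·b^2 = 7.45e+06. δw/w = √((1·δq/q)² + (2·δb/b)²) = √(0.00221 + 0.0484) = 0.225, so δw = 1.68e+06.
Q = w + p − c: δQ = √(δw² + δp² + δc²) = √(2.81e+12 + 1.7e+10 + 2.8e+10) = 1.69e+06

1.69e+06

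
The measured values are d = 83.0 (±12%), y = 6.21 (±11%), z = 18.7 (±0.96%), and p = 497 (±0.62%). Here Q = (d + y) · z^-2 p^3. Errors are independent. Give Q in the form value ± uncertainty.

Let u = d + y = 89.2. δu = √(δd² + δy²) = √(99.2 + 0.467) = 9.98, so δu/u = 0.112.
Q is then a monomial in u, z, p:
δQ/Q = √((δu/u)² + (-2·δz/z)² + (3·δp/p)²) = √(0.0125 + 0.000369 + 0.000346) = 0.115
Q = 3.13e+07, so δQ = 0.115 × 3.13e+07 = 3.6e+06.

(3.13 ± 0.360) × 10^7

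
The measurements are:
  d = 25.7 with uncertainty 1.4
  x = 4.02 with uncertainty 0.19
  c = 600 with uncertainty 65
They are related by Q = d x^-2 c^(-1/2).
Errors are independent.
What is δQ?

Q is a product of powers, so relative uncertainties combine in quadrature:
  (1·δd/d)² = (1×0.0545)² = 0.00297;  (-2·δx/x)² = (-2×0.0473)² = 0.00894;  (−½·δc/c)² = (-0.5×0.108)² = 0.00293
δQ/Q = √(0.0148) = 0.122
Q = 0.0649, so δQ = 0.122 × 0.0649 = 0.00791.

0.00791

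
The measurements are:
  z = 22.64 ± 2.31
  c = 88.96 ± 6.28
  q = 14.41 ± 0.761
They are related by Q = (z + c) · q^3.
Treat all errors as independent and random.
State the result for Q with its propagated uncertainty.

333900 ± 56600

Let u = z + c = 111.6. δu = √(δz² + δc²) = √(5.34 + 39.4) = 6.69, so δu/u = 0.0600.
Q is then a monomial in u, q:
δQ/Q = √((δu/u)² + (3·δq/q)²) = √(0.00360 + 0.0251) = 0.169
Q = 333900, so δQ = 0.169 × 333900 = 56600.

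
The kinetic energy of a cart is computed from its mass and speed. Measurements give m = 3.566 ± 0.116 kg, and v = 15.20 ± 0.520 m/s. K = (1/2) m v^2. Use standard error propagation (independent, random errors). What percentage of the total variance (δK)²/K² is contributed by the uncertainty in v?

(δK/K)² = (1·δm/m)² + (2·δv/v)²
  m term: (1×0.0325)² = 0.00106
  v term: (2×0.0342)² = 0.00468
Total = 0.00574. Share from v = 0.00468/0.00574 = 0.816.

81.6%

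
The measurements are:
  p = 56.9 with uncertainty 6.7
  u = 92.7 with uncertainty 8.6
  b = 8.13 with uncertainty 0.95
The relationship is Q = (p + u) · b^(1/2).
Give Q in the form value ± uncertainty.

427 ± 39.8

Let w = p + u = 150. δw = √(δp² + δu²) = √(44.9 + 74.0) = 10.9, so δw/w = 0.0729.
Q is then a monomial in w, b:
δQ/Q = √((δw/w)² + (½·δb/b)²) = √(0.00531 + 0.00341) = 0.0934
Q = 427, so δQ = 0.0934 × 427 = 39.8.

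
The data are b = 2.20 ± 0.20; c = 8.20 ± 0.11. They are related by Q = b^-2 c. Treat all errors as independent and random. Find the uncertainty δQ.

Q is a product of powers, so relative uncertainties combine in quadrature:
  (-2·δb/b)² = (-2×0.0909)² = 0.0331;  (1·δc/c)² = (1×0.0134)² = 0.000180
δQ/Q = √(0.0332) = 0.182
Q = 1.69, so δQ = 0.182 × 1.69 = 0.309.

0.309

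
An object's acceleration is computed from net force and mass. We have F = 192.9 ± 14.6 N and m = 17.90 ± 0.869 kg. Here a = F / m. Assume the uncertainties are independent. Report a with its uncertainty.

10.78 ± 0.969 m/s^2

a is a product of powers, so relative uncertainties combine in quadrature:
  (1·δF/F)² = (1×0.0757)² = 0.00573;  (-1·δm/m)² = (-1×0.0485)² = 0.00236
δa/a = √(0.00809) = 0.0899
a = 10.78 m/s^2, so δa = 0.0899 × 10.78 = 0.969 m/s^2.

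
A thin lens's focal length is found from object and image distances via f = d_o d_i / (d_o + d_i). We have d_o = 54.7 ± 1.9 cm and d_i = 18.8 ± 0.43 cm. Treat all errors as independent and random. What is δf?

∂f/∂d_o = (d_i/(d_o+d_i))² = 0.0654;  ∂f/∂d_i = (d_o/(d_o+d_i))² = 0.554
δf = √((∂f/∂d_o · δd_o)² + (∂f/∂d_i · δd_i)²) = √(0.0155 + 0.0567) = 0.269 cm

0.269 cm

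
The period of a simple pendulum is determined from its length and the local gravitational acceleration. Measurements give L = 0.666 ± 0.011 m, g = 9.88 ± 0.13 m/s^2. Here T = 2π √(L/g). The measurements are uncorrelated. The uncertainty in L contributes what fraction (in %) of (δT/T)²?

61.2%

(δT/T)² = (½·δL/L)² + (−½·δg/g)²
  L term: (0.5×0.0165)² = 6.82e-05
  g term: (-0.5×0.0132)² = 4.33e-05
Total = 0.000111. Share from L = 6.82e-05/0.000111 = 0.612.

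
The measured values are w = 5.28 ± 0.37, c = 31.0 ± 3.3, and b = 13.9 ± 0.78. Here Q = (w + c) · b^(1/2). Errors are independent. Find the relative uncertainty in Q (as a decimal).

Let u = w + c = 36.3. δu = √(δw² + δc²) = √(0.137 + 10.9) = 3.32, so δu/u = 0.0915.
Q is then a monomial in u, b:
δQ/Q = √((δu/u)² + (½·δb/b)²) = √(0.00838 + 0.000787) = 0.0957

0.0957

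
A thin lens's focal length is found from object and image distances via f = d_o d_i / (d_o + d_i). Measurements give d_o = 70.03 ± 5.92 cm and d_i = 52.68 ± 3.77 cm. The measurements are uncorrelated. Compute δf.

∂f/∂d_o = (d_i/(d_o+d_i))² = 0.184;  ∂f/∂d_i = (d_o/(d_o+d_i))² = 0.326
δf = √((∂f/∂d_o · δd_o)² + (∂f/∂d_i · δd_i)²) = √(1.19 + 1.51) = 1.64 cm

1.64 cm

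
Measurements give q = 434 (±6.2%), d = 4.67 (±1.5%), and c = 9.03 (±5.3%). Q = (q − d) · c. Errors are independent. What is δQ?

Let u = q − d = 429. δu = √(δq² + δd²) = √(724 + 0.00491) = 26.9, so δu/u = 0.0627.
Q is then a monomial in u, c:
δQ/Q = √((δu/u)² + (1·δc/c)²) = √(0.00393 + 0.00281) = 0.0821
Q = 3880, so δQ = 0.0821 × 3880 = 318.

318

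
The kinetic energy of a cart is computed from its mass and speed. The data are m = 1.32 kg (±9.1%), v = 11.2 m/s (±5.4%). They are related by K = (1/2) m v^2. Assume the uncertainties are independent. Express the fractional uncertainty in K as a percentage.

Since K is a product/quotient, work with relative uncertainties:
  (1·δm/m)² = (1×0.0910)² = 0.00828;  (2·δv/v)² = (2×0.0540)² = 0.0117
δK/K = √(0.0199) = 0.141

14.1%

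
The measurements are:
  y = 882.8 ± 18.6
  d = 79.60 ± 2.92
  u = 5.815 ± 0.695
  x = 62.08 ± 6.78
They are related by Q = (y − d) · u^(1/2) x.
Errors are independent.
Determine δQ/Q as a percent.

12.7%

Let w = y − d = 803.2. δw = √(δy² + δd²) = √(346 + 8.53) = 18.8, so δw/w = 0.0234.
Q is then a monomial in w, u, x:
δQ/Q = √((δw/w)² + (½·δu/u)² + (1·δx/x)²) = √(0.000549 + 0.00357 + 0.0119) = 0.127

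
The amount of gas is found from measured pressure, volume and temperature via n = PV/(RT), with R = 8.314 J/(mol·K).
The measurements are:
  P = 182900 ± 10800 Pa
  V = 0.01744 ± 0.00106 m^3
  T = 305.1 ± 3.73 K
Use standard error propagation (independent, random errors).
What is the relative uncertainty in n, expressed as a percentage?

Products/powers → add relative errors in quadrature, weighted by exponent:
  (1·δP/P)² = (1×0.0590)² = 0.00349;  (1·δV/V)² = (1×0.0608)² = 0.00369;  (-1·δT/T)² = (-1×0.0122)² = 0.000149
δn/n = √(0.00733) = 0.0856

8.56%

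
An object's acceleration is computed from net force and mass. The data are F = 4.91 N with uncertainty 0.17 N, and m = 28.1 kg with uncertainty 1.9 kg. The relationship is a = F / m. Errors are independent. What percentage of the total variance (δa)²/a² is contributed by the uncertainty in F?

(δa/a)² = (1·δF/F)² + (-1·δm/m)²
  F term: (1×0.0346)² = 0.00120
  m term: (-1×0.0676)² = 0.00457
Total = 0.00577. Share from F = 0.00120/0.00577 = 0.208.

20.8%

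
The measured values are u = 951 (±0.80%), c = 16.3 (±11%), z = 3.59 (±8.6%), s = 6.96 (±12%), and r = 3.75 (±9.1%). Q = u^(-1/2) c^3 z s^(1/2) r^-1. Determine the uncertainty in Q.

127

Each factor contributes (exponent × relative error)² to (δQ/Q)²:
  (−½·δu/u)² = (-0.5×0.00800)² = 1.6e-05;  (3·δc/c)² = (3×0.110)² = 0.109;  (1·δz/z)² = (1×0.0860)² = 0.00740;  (½·δs/s)² = (0.5×0.120)² = 0.00360;  (-1·δr/r)² = (-1×0.0910)² = 0.00828
δQ/Q = √(0.128) = 0.358
Q = 355, so δQ = 0.358 × 355 = 127.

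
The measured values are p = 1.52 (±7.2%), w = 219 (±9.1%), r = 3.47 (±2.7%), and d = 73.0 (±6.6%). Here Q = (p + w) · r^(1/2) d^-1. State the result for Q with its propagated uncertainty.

Let u = p + w = 221. δu = √(δp² + δw²) = √(0.0120 + 397) = 19.9, so δu/u = 0.0904.
Q is then a monomial in u, r, d:
δQ/Q = √((δu/u)² + (½·δr/r)² + (-1·δd/d)²) = √(0.00817 + 0.000182 + 0.00436) = 0.113
Q = 5.63, so δQ = 0.113 × 5.63 = 0.634.

5.63 ± 0.634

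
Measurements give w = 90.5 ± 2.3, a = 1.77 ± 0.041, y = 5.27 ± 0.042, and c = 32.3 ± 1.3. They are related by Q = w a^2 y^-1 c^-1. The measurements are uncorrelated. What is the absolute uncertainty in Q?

Relative error in a monomial: (δQ/Q)² = Σ (nᵢ · δxᵢ/xᵢ)².
  (1·δw/w)² = (1×0.0254)² = 0.000646;  (2·δa/a)² = (2×0.0232)² = 0.00215;  (-1·δy/y)² = (-1×0.00797)² = 6.35e-05;  (-1·δc/c)² = (-1×0.0402)² = 0.00162
δQ/Q = √(0.00448) = 0.0669
Q = 1.67, so δQ = 0.0669 × 1.67 = 0.111.

0.111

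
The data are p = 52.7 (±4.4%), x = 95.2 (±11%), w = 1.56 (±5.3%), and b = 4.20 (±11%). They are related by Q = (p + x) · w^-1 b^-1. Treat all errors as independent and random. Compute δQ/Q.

0.142

Let u = p + x = 148. δu = √(δp² + δx²) = √(5.38 + 110) = 10.7, so δu/u = 0.0725.
Q is then a monomial in u, w, b:
δQ/Q = √((δu/u)² + (-1·δw/w)² + (-1·δb/b)²) = √(0.00526 + 0.00281 + 0.0121) = 0.142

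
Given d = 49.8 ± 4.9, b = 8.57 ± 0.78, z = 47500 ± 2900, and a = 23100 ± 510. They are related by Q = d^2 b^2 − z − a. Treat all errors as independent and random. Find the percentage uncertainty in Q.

43.9%

Let p = d^2·b^2 = 1.82e+05. δp/p = √((2·δd/d)² + (2·δb/b)²) = √(0.0387 + 0.0331) = 0.268, so δp = 48800.
Q = p − z − a: δQ = √(δp² + δz² + δa²) = √(2.38e+09 + 8.41e+06 + 2.6e+05) = 48900
Q = 1.12e+05, so δQ/Q = 48900/1.12e+05 = 0.439.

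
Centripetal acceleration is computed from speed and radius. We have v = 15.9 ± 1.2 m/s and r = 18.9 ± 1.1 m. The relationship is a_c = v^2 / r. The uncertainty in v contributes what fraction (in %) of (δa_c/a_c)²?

(δa_c/a_c)² = (2·δv/v)² + (-1·δr/r)²
  v term: (2×0.0755)² = 0.0228
  r term: (-1×0.0582)² = 0.00339
Total = 0.0262. Share from v = 0.0228/0.0262 = 0.871.

87.1%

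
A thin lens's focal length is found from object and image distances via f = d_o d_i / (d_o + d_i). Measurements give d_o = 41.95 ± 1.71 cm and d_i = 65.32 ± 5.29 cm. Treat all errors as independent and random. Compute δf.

∂f/∂d_o = (d_i/(d_o+d_i))² = 0.371;  ∂f/∂d_i = (d_o/(d_o+d_i))² = 0.153
δf = √((∂f/∂d_o · δd_o)² + (∂f/∂d_i · δd_i)²) = √(0.402 + 0.655) = 1.03 cm

1.03 cm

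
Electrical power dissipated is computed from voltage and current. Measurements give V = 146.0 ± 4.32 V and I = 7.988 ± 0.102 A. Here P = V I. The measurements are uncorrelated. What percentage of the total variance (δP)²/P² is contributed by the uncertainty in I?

(δP/P)² = (1·δV/V)² + (1·δI/I)²
  V term: (1×0.0296)² = 0.000876
  I term: (1×0.0128)² = 0.000163
Total = 0.00104. Share from I = 0.000163/0.00104 = 0.157.

15.7%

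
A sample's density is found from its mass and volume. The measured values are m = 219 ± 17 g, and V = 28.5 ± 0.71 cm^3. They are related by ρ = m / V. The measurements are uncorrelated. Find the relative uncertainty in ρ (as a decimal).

0.0815

Relative error in a monomial: (δρ/ρ)² = Σ (nᵢ · δxᵢ/xᵢ)².
  (1·δm/m)² = (1×0.0776)² = 0.00603;  (-1·δV/V)² = (-1×0.0249)² = 0.000621
δρ/ρ = √(0.00665) = 0.0815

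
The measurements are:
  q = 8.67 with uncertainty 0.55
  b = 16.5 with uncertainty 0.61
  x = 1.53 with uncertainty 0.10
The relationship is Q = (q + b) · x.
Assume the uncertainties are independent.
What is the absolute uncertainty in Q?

2.81

Let u = q + b = 25.2. δu = √(δq² + δb²) = √(0.303 + 0.372) = 0.821, so δu/u = 0.0326.
Q is then a monomial in u, x:
δQ/Q = √((δu/u)² + (1·δx/x)²) = √(0.00106 + 0.00427) = 0.0731
Q = 38.5, so δQ = 0.0731 × 38.5 = 2.81.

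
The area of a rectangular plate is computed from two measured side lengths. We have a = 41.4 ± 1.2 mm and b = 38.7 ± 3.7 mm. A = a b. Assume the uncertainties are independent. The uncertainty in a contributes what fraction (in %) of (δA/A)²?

(δA/A)² = (1·δa/a)² + (1·δb/b)²
  a term: (1×0.0290)² = 0.000840
  b term: (1×0.0956)² = 0.00914
Total = 0.00998. Share from a = 0.000840/0.00998 = 0.0842.

8.42%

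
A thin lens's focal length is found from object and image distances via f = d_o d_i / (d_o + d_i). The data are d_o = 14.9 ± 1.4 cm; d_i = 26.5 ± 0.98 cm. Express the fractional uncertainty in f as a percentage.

6.16%

∂f/∂d_o = (d_i/(d_o+d_i))² = 0.410;  ∂f/∂d_i = (d_o/(d_o+d_i))² = 0.130
δf = √((∂f/∂d_o · δd_o)² + (∂f/∂d_i · δd_i)²) = √(0.329 + 0.0161) = 0.587 cm
f = 9.54 cm, so δf/f = 0.587/9.54 = 0.0616.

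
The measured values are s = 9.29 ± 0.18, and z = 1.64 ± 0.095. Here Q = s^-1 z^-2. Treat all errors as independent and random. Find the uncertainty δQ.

For a monomial Q ∝ s^-1, z^-2, fractional errors add in quadrature:
  (-1·δs/s)² = (-1×0.0194)² = 0.000375;  (-2·δz/z)² = (-2×0.0579)² = 0.0134
δQ/Q = √(0.0138) = 0.117
Q = 0.0400, so δQ = 0.117 × 0.0400 = 0.00470.

0.00470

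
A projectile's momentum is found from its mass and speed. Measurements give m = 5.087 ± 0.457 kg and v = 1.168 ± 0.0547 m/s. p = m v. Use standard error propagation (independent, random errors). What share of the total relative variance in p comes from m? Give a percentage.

(δp/p)² = (1·δm/m)² + (1·δv/v)²
  m term: (1×0.0898)² = 0.00807
  v term: (1×0.0468)² = 0.00219
Total = 0.0103. Share from m = 0.00807/0.0103 = 0.786.

78.6%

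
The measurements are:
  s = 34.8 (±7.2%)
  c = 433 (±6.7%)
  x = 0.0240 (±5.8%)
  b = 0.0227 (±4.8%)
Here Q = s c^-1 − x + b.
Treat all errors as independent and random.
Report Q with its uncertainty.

0.0791 ± 0.00810

Let p = s·c^-1 = 0.0804. δp/p = √((1·δs/s)² + (-1·δc/c)²) = √(0.00518 + 0.00449) = 0.0984, so δp = 0.00790.
Q = p − x + b: δQ = √(δp² + δx² + δb²) = √(6.25e-05 + 1.94e-06 + 1.19e-06) = 0.00810
Q = 0.0791.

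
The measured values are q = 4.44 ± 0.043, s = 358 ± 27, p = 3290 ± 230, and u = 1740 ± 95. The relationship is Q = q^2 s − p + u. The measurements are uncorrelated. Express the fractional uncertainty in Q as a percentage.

11.0%

Let w = q^2·s = 7060. δw/w = √((2·δq/q)² + (1·δs/s)²) = √(0.000375 + 0.00569) = 0.0779, so δw = 550.
Q = w − p + u: δQ = √(δw² + δp² + δu²) = √(3.02e+05 + 52900 + 9020) = 603
Q = 5510, so δQ/Q = 603/5510 = 0.110.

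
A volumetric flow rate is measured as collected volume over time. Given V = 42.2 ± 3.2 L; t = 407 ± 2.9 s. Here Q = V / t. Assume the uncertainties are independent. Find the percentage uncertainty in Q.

Each factor contributes (exponent × relative error)² to (δQ/Q)²:
  (1·δV/V)² = (1×0.0758)² = 0.00575;  (-1·δt/t)² = (-1×0.00713)² = 5.08e-05
δQ/Q = √(0.00580) = 0.0762

7.62%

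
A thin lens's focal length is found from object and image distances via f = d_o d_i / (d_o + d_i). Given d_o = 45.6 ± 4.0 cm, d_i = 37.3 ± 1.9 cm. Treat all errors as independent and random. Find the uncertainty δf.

∂f/∂d_o = (d_i/(d_o+d_i))² = 0.202;  ∂f/∂d_i = (d_o/(d_o+d_i))² = 0.303
δf = √((∂f/∂d_o · δd_o)² + (∂f/∂d_i · δd_i)²) = √(0.656 + 0.330) = 0.993 cm

0.993 cm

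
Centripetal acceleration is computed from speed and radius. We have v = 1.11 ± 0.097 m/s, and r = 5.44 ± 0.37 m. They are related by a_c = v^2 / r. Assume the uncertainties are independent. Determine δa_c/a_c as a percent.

18.8%

Products/powers → add relative errors in quadrature, weighted by exponent:
  (2·δv/v)² = (2×0.0874)² = 0.0305;  (-1·δr/r)² = (-1×0.0680)² = 0.00463
δa_c/a_c = √(0.0352) = 0.188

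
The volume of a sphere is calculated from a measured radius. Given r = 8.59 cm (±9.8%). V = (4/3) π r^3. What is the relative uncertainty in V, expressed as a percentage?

For a monomial V ∝ r^3, fractional errors add in quadrature:
  (3·δr/r)² = (3×0.0980)² = 0.0864
δV/V = √(0.0864) = 0.294

29.4%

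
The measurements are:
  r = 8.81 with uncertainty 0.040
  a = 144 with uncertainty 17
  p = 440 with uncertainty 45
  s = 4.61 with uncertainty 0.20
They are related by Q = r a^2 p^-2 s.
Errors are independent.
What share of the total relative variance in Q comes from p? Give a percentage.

(δQ/Q)² = (1·δr/r)² + (2·δa/a)² + (-2·δp/p)² + (1·δs/s)²
  r term: (1×0.00454)² = 2.06e-05
  a term: (2×0.118)² = 0.0557
  p term: (-2×0.102)² = 0.0418
  s term: (1×0.0434)² = 0.00188
Total = 0.0995. Share from p = 0.0418/0.0995 = 0.421.

42.1%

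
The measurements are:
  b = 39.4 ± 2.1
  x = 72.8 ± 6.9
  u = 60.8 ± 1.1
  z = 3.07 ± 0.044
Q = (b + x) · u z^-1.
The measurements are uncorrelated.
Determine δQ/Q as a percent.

6.83%

Let w = b + x = 112. δw = √(δb² + δx²) = √(4.41 + 47.6) = 7.21, so δw/w = 0.0643.
Q is then a monomial in w, u, z:
δQ/Q = √((δw/w)² + (1·δu/u)² + (-1·δz/z)²) = √(0.00413 + 0.000327 + 0.000205) = 0.0683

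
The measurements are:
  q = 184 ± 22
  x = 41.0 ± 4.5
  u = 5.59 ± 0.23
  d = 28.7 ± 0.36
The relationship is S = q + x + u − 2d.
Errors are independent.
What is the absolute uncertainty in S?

22.5

Sums and differences: (δS)² = Σ (cᵢ δxᵢ)².
  (δq)² = 484;  (δx)² = 20.2;  (δu)² = 0.0529;  (2·δd)² = 0.518
δS = √(505) = 22.5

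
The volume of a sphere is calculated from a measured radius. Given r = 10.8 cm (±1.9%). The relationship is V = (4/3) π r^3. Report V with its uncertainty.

Since V is a product/quotient, work with relative uncertainties:
  (3·δr/r)² = (3×0.0190)² = 0.00325
δV/V = √(0.00325) = 0.0570
V = 5280 cm^3, so δV = 0.0570 × 5280 = 301 cm^3.

5280 ± 301 cm^3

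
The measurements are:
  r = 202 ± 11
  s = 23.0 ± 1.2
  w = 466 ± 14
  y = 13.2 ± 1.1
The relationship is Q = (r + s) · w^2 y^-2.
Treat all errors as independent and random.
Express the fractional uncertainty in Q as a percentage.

18.4%

Let u = r + s = 225. δu = √(δr² + δs²) = √(121 + 1.44) = 11.1, so δu/u = 0.0492.
Q is then a monomial in u, w, y:
δQ/Q = √((δu/u)² + (2·δw/w)² + (-2·δy/y)²) = √(0.00242 + 0.00361 + 0.0278) = 0.184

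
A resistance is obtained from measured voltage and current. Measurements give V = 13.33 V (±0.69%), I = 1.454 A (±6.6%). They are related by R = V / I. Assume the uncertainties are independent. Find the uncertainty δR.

Relative error in a monomial: (δR/R)² = Σ (nᵢ · δxᵢ/xᵢ)².
  (1·δV/V)² = (1×0.00690)² = 4.76e-05;  (-1·δI/I)² = (-1×0.0660)² = 0.00436
δR/R = √(0.00440) = 0.0664
R = 9.168 Ω, so δR = 0.0664 × 9.168 = 0.608 Ω.

0.608 Ω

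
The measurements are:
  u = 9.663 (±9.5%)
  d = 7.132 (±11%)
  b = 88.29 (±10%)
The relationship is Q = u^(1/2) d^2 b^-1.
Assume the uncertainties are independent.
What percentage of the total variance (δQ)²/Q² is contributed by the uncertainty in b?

(δQ/Q)² = (½·δu/u)² + (2·δd/d)² + (-1·δb/b)²
  u term: (0.5×0.0950)² = 0.00226
  d term: (2×0.110)² = 0.0484
  b term: (-1×0.100)² = 0.0100
Total = 0.0607. Share from b = 0.0100/0.0607 = 0.165.

16.5%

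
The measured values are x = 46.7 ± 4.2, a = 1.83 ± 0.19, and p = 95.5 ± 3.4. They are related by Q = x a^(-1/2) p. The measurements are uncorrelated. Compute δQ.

For a monomial Q ∝ x, a^(-1/2), p, fractional errors add in quadrature:
  (1·δx/x)² = (1×0.0899)² = 0.00809;  (−½·δa/a)² = (-0.5×0.104)² = 0.00269;  (1·δp/p)² = (1×0.0356)² = 0.00127
δQ/Q = √(0.0121) = 0.110
Q = 3300, so δQ = 0.110 × 3300 = 362.

362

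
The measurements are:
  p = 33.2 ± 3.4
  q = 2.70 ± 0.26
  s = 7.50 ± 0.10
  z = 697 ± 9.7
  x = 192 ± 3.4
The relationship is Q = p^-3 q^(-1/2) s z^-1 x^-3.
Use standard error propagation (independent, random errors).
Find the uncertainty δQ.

7.99e-15

Products/powers → add relative errors in quadrature, weighted by exponent:
  (-3·δp/p)² = (-3×0.102)² = 0.0944;  (−½·δq/q)² = (-0.5×0.0963)² = 0.00232;  (1·δs/s)² = (1×0.0133)² = 0.000178;  (-1·δz/z)² = (-1×0.0139)² = 0.000194;  (-3·δx/x)² = (-3×0.0177)² = 0.00282
δQ/Q = √(0.0999) = 0.316
Q = 2.53e-14, so δQ = 0.316 × 2.53e-14 = 7.99e-15.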